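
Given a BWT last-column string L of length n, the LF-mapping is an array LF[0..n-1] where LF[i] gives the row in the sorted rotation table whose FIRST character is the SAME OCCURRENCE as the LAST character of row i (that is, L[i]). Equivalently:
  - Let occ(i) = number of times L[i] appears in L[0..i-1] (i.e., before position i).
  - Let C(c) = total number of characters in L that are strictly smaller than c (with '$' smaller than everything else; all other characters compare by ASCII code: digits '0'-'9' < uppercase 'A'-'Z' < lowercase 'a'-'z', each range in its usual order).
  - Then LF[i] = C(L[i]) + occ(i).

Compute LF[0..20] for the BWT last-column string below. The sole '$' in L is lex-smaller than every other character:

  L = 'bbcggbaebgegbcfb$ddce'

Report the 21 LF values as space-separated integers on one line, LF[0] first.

Char counts: '$':1, 'a':1, 'b':6, 'c':3, 'd':2, 'e':3, 'f':1, 'g':4
C (first-col start): C('$')=0, C('a')=1, C('b')=2, C('c')=8, C('d')=11, C('e')=13, C('f')=16, C('g')=17
L[0]='b': occ=0, LF[0]=C('b')+0=2+0=2
L[1]='b': occ=1, LF[1]=C('b')+1=2+1=3
L[2]='c': occ=0, LF[2]=C('c')+0=8+0=8
L[3]='g': occ=0, LF[3]=C('g')+0=17+0=17
L[4]='g': occ=1, LF[4]=C('g')+1=17+1=18
L[5]='b': occ=2, LF[5]=C('b')+2=2+2=4
L[6]='a': occ=0, LF[6]=C('a')+0=1+0=1
L[7]='e': occ=0, LF[7]=C('e')+0=13+0=13
L[8]='b': occ=3, LF[8]=C('b')+3=2+3=5
L[9]='g': occ=2, LF[9]=C('g')+2=17+2=19
L[10]='e': occ=1, LF[10]=C('e')+1=13+1=14
L[11]='g': occ=3, LF[11]=C('g')+3=17+3=20
L[12]='b': occ=4, LF[12]=C('b')+4=2+4=6
L[13]='c': occ=1, LF[13]=C('c')+1=8+1=9
L[14]='f': occ=0, LF[14]=C('f')+0=16+0=16
L[15]='b': occ=5, LF[15]=C('b')+5=2+5=7
L[16]='$': occ=0, LF[16]=C('$')+0=0+0=0
L[17]='d': occ=0, LF[17]=C('d')+0=11+0=11
L[18]='d': occ=1, LF[18]=C('d')+1=11+1=12
L[19]='c': occ=2, LF[19]=C('c')+2=8+2=10
L[20]='e': occ=2, LF[20]=C('e')+2=13+2=15

Answer: 2 3 8 17 18 4 1 13 5 19 14 20 6 9 16 7 0 11 12 10 15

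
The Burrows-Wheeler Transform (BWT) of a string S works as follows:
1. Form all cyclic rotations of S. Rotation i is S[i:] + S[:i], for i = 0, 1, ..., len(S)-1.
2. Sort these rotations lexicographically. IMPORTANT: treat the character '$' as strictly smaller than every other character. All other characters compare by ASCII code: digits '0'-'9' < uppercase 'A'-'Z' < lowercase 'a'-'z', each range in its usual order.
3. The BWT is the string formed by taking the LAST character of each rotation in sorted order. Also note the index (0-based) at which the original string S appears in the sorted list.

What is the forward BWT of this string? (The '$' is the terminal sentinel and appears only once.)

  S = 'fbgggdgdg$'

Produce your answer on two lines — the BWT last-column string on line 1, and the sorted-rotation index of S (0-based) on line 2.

Answer: gfgg$ddggb
4

Derivation:
All 10 rotations (rotation i = S[i:]+S[:i]):
  rot[0] = fbgggdgdg$
  rot[1] = bgggdgdg$f
  rot[2] = gggdgdg$fb
  rot[3] = ggdgdg$fbg
  rot[4] = gdgdg$fbgg
  rot[5] = dgdg$fbggg
  rot[6] = gdg$fbgggd
  rot[7] = dg$fbgggdg
  rot[8] = g$fbgggdgd
  rot[9] = $fbgggdgdg
Sorted (with $ < everything):
  sorted[0] = $fbgggdgdg  (last char: 'g')
  sorted[1] = bgggdgdg$f  (last char: 'f')
  sorted[2] = dg$fbgggdg  (last char: 'g')
  sorted[3] = dgdg$fbggg  (last char: 'g')
  sorted[4] = fbgggdgdg$  (last char: '$')
  sorted[5] = g$fbgggdgd  (last char: 'd')
  sorted[6] = gdg$fbgggd  (last char: 'd')
  sorted[7] = gdgdg$fbgg  (last char: 'g')
  sorted[8] = ggdgdg$fbg  (last char: 'g')
  sorted[9] = gggdgdg$fb  (last char: 'b')
Last column: gfgg$ddggb
Original string S is at sorted index 4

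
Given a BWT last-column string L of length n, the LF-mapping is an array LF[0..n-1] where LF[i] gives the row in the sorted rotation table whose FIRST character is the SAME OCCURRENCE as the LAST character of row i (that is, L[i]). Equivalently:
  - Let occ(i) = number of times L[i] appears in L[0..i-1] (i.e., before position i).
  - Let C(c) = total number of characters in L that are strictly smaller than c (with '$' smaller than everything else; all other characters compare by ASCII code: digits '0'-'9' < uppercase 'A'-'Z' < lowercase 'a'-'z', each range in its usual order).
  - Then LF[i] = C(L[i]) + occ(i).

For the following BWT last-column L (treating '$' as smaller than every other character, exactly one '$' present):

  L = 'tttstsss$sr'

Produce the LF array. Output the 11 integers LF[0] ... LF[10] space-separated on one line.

Answer: 7 8 9 2 10 3 4 5 0 6 1

Derivation:
Char counts: '$':1, 'r':1, 's':5, 't':4
C (first-col start): C('$')=0, C('r')=1, C('s')=2, C('t')=7
L[0]='t': occ=0, LF[0]=C('t')+0=7+0=7
L[1]='t': occ=1, LF[1]=C('t')+1=7+1=8
L[2]='t': occ=2, LF[2]=C('t')+2=7+2=9
L[3]='s': occ=0, LF[3]=C('s')+0=2+0=2
L[4]='t': occ=3, LF[4]=C('t')+3=7+3=10
L[5]='s': occ=1, LF[5]=C('s')+1=2+1=3
L[6]='s': occ=2, LF[6]=C('s')+2=2+2=4
L[7]='s': occ=3, LF[7]=C('s')+3=2+3=5
L[8]='$': occ=0, LF[8]=C('$')+0=0+0=0
L[9]='s': occ=4, LF[9]=C('s')+4=2+4=6
L[10]='r': occ=0, LF[10]=C('r')+0=1+0=1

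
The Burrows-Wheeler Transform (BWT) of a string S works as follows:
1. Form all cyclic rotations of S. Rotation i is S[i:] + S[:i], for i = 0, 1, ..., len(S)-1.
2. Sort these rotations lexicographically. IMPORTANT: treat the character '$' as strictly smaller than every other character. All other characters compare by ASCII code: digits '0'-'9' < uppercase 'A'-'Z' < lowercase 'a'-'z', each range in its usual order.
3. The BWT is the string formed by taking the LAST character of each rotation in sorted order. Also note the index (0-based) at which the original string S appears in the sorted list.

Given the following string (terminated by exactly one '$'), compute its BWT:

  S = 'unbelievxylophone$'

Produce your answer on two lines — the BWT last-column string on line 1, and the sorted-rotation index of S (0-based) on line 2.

Answer: ennbipleyuohlo$evx
14

Derivation:
All 18 rotations (rotation i = S[i:]+S[:i]):
  rot[0] = unbelievxylophone$
  rot[1] = nbelievxylophone$u
  rot[2] = believxylophone$un
  rot[3] = elievxylophone$unb
  rot[4] = lievxylophone$unbe
  rot[5] = ievxylophone$unbel
  rot[6] = evxylophone$unbeli
  rot[7] = vxylophone$unbelie
  rot[8] = xylophone$unbeliev
  rot[9] = ylophone$unbelievx
  rot[10] = lophone$unbelievxy
  rot[11] = ophone$unbelievxyl
  rot[12] = phone$unbelievxylo
  rot[13] = hone$unbelievxylop
  rot[14] = one$unbelievxyloph
  rot[15] = ne$unbelievxylopho
  rot[16] = e$unbelievxylophon
  rot[17] = $unbelievxylophone
Sorted (with $ < everything):
  sorted[0] = $unbelievxylophone  (last char: 'e')
  sorted[1] = believxylophone$un  (last char: 'n')
  sorted[2] = e$unbelievxylophon  (last char: 'n')
  sorted[3] = elievxylophone$unb  (last char: 'b')
  sorted[4] = evxylophone$unbeli  (last char: 'i')
  sorted[5] = hone$unbelievxylop  (last char: 'p')
  sorted[6] = ievxylophone$unbel  (last char: 'l')
  sorted[7] = lievxylophone$unbe  (last char: 'e')
  sorted[8] = lophone$unbelievxy  (last char: 'y')
  sorted[9] = nbelievxylophone$u  (last char: 'u')
  sorted[10] = ne$unbelievxylopho  (last char: 'o')
  sorted[11] = one$unbelievxyloph  (last char: 'h')
  sorted[12] = ophone$unbelievxyl  (last char: 'l')
  sorted[13] = phone$unbelievxylo  (last char: 'o')
  sorted[14] = unbelievxylophone$  (last char: '$')
  sorted[15] = vxylophone$unbelie  (last char: 'e')
  sorted[16] = xylophone$unbeliev  (last char: 'v')
  sorted[17] = ylophone$unbelievx  (last char: 'x')
Last column: ennbipleyuohlo$evx
Original string S is at sorted index 14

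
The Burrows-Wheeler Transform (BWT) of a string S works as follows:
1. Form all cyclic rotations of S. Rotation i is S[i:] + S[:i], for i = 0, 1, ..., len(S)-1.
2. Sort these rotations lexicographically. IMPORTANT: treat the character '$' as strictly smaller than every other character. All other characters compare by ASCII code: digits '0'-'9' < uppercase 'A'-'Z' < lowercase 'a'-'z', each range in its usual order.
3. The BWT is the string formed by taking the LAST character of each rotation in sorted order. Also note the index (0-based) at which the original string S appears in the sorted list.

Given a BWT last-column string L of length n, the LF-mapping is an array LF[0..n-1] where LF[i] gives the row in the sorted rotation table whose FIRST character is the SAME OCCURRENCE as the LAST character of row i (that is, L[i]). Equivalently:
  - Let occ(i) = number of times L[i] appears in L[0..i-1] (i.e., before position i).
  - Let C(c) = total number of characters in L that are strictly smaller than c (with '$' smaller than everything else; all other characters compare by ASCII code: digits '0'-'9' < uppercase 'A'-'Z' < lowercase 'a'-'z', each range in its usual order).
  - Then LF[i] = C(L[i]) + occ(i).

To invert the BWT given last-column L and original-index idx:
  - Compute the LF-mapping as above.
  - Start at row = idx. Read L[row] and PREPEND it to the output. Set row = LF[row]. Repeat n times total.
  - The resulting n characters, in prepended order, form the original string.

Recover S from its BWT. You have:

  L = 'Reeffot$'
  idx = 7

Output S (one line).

LF mapping: 1 2 3 4 5 6 7 0
Walk LF starting at row 7, prepending L[row]:
  step 1: row=7, L[7]='$', prepend. Next row=LF[7]=0
  step 2: row=0, L[0]='R', prepend. Next row=LF[0]=1
  step 3: row=1, L[1]='e', prepend. Next row=LF[1]=2
  step 4: row=2, L[2]='e', prepend. Next row=LF[2]=3
  step 5: row=3, L[3]='f', prepend. Next row=LF[3]=4
  step 6: row=4, L[4]='f', prepend. Next row=LF[4]=5
  step 7: row=5, L[5]='o', prepend. Next row=LF[5]=6
  step 8: row=6, L[6]='t', prepend. Next row=LF[6]=7
Reversed output: toffeeR$

Answer: toffeeR$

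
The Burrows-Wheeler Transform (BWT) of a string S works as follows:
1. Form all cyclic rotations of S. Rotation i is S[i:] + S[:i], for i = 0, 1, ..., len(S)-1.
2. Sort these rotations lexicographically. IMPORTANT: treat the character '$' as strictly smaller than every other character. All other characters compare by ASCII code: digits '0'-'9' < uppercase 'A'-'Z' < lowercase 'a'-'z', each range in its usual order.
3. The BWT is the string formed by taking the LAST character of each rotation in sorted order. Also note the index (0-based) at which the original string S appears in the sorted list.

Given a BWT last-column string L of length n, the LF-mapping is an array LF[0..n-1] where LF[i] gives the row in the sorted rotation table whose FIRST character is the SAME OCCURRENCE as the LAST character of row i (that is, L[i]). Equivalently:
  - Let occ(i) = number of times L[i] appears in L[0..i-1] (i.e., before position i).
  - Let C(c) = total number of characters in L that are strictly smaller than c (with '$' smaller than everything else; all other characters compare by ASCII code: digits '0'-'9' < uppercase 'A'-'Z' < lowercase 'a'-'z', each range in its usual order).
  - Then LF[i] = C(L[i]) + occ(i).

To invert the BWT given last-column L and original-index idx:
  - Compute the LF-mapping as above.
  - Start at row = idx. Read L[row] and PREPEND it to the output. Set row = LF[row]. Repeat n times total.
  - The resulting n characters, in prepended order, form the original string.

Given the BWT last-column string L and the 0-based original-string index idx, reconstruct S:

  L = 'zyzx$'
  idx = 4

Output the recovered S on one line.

Answer: zyxz$

Derivation:
LF mapping: 3 2 4 1 0
Walk LF starting at row 4, prepending L[row]:
  step 1: row=4, L[4]='$', prepend. Next row=LF[4]=0
  step 2: row=0, L[0]='z', prepend. Next row=LF[0]=3
  step 3: row=3, L[3]='x', prepend. Next row=LF[3]=1
  step 4: row=1, L[1]='y', prepend. Next row=LF[1]=2
  step 5: row=2, L[2]='z', prepend. Next row=LF[2]=4
Reversed output: zyxz$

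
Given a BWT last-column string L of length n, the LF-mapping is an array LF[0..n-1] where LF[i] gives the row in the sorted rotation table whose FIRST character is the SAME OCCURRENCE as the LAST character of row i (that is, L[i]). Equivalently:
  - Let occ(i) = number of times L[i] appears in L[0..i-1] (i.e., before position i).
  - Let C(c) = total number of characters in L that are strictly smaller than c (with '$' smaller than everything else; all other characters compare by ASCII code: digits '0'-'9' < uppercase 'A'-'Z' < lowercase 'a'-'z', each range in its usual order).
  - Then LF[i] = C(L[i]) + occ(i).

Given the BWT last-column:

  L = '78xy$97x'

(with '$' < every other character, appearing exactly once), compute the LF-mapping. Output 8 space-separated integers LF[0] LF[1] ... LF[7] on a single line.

Char counts: '$':1, '7':2, '8':1, '9':1, 'x':2, 'y':1
C (first-col start): C('$')=0, C('7')=1, C('8')=3, C('9')=4, C('x')=5, C('y')=7
L[0]='7': occ=0, LF[0]=C('7')+0=1+0=1
L[1]='8': occ=0, LF[1]=C('8')+0=3+0=3
L[2]='x': occ=0, LF[2]=C('x')+0=5+0=5
L[3]='y': occ=0, LF[3]=C('y')+0=7+0=7
L[4]='$': occ=0, LF[4]=C('$')+0=0+0=0
L[5]='9': occ=0, LF[5]=C('9')+0=4+0=4
L[6]='7': occ=1, LF[6]=C('7')+1=1+1=2
L[7]='x': occ=1, LF[7]=C('x')+1=5+1=6

Answer: 1 3 5 7 0 4 2 6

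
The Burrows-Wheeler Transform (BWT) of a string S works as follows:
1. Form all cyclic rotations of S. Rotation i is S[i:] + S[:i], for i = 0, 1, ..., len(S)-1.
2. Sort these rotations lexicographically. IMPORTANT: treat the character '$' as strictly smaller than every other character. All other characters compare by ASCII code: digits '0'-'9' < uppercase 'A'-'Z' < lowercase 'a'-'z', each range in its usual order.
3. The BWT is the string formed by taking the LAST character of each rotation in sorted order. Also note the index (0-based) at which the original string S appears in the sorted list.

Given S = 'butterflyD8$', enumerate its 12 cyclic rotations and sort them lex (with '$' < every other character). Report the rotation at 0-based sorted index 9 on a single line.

All 12 rotations (rotation i = S[i:]+S[:i]):
  rot[0] = butterflyD8$
  rot[1] = utterflyD8$b
  rot[2] = tterflyD8$bu
  rot[3] = terflyD8$but
  rot[4] = erflyD8$butt
  rot[5] = rflyD8$butte
  rot[6] = flyD8$butter
  rot[7] = lyD8$butterf
  rot[8] = yD8$butterfl
  rot[9] = D8$butterfly
  rot[10] = 8$butterflyD
  rot[11] = $butterflyD8
Sorted (with $ < everything):
  sorted[0] = $butterflyD8
  sorted[1] = 8$butterflyD
  sorted[2] = D8$butterfly
  sorted[3] = butterflyD8$
  sorted[4] = erflyD8$butt
  sorted[5] = flyD8$butter
  sorted[6] = lyD8$butterf
  sorted[7] = rflyD8$butte
  sorted[8] = terflyD8$but
  sorted[9] = tterflyD8$bu
  sorted[10] = utterflyD8$b
  sorted[11] = yD8$butterfl
sorted[9] = tterflyD8$bu

Answer: tterflyD8$bu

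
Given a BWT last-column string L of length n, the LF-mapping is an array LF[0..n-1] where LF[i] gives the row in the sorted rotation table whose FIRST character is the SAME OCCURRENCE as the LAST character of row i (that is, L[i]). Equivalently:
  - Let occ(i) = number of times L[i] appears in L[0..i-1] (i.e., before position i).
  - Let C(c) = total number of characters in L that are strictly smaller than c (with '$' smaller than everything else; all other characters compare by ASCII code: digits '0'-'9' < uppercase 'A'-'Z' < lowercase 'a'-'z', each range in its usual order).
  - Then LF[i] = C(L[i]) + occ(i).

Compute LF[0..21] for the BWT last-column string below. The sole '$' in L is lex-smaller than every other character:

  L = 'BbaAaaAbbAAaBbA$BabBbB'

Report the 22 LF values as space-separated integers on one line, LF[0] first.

Char counts: '$':1, 'A':5, 'B':5, 'a':5, 'b':6
C (first-col start): C('$')=0, C('A')=1, C('B')=6, C('a')=11, C('b')=16
L[0]='B': occ=0, LF[0]=C('B')+0=6+0=6
L[1]='b': occ=0, LF[1]=C('b')+0=16+0=16
L[2]='a': occ=0, LF[2]=C('a')+0=11+0=11
L[3]='A': occ=0, LF[3]=C('A')+0=1+0=1
L[4]='a': occ=1, LF[4]=C('a')+1=11+1=12
L[5]='a': occ=2, LF[5]=C('a')+2=11+2=13
L[6]='A': occ=1, LF[6]=C('A')+1=1+1=2
L[7]='b': occ=1, LF[7]=C('b')+1=16+1=17
L[8]='b': occ=2, LF[8]=C('b')+2=16+2=18
L[9]='A': occ=2, LF[9]=C('A')+2=1+2=3
L[10]='A': occ=3, LF[10]=C('A')+3=1+3=4
L[11]='a': occ=3, LF[11]=C('a')+3=11+3=14
L[12]='B': occ=1, LF[12]=C('B')+1=6+1=7
L[13]='b': occ=3, LF[13]=C('b')+3=16+3=19
L[14]='A': occ=4, LF[14]=C('A')+4=1+4=5
L[15]='$': occ=0, LF[15]=C('$')+0=0+0=0
L[16]='B': occ=2, LF[16]=C('B')+2=6+2=8
L[17]='a': occ=4, LF[17]=C('a')+4=11+4=15
L[18]='b': occ=4, LF[18]=C('b')+4=16+4=20
L[19]='B': occ=3, LF[19]=C('B')+3=6+3=9
L[20]='b': occ=5, LF[20]=C('b')+5=16+5=21
L[21]='B': occ=4, LF[21]=C('B')+4=6+4=10

Answer: 6 16 11 1 12 13 2 17 18 3 4 14 7 19 5 0 8 15 20 9 21 10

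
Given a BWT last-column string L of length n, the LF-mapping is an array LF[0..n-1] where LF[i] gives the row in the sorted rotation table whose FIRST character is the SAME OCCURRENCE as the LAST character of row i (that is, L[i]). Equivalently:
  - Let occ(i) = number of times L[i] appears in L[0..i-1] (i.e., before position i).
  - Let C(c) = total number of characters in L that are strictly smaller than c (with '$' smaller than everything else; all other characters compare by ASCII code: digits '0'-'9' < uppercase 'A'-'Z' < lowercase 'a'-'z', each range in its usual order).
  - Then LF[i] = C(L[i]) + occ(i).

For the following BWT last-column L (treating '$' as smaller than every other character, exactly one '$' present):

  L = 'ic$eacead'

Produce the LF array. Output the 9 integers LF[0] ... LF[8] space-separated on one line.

Char counts: '$':1, 'a':2, 'c':2, 'd':1, 'e':2, 'i':1
C (first-col start): C('$')=0, C('a')=1, C('c')=3, C('d')=5, C('e')=6, C('i')=8
L[0]='i': occ=0, LF[0]=C('i')+0=8+0=8
L[1]='c': occ=0, LF[1]=C('c')+0=3+0=3
L[2]='$': occ=0, LF[2]=C('$')+0=0+0=0
L[3]='e': occ=0, LF[3]=C('e')+0=6+0=6
L[4]='a': occ=0, LF[4]=C('a')+0=1+0=1
L[5]='c': occ=1, LF[5]=C('c')+1=3+1=4
L[6]='e': occ=1, LF[6]=C('e')+1=6+1=7
L[7]='a': occ=1, LF[7]=C('a')+1=1+1=2
L[8]='d': occ=0, LF[8]=C('d')+0=5+0=5

Answer: 8 3 0 6 1 4 7 2 5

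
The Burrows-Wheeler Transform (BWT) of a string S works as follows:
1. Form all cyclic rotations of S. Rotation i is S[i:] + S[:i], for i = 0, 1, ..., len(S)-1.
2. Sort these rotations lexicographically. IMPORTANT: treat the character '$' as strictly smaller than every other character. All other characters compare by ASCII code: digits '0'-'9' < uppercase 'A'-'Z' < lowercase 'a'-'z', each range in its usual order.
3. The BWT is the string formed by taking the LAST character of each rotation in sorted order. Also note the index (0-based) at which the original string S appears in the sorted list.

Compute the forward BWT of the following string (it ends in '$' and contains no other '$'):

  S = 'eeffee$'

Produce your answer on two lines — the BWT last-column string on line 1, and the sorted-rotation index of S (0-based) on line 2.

Answer: eef$efe
3

Derivation:
All 7 rotations (rotation i = S[i:]+S[:i]):
  rot[0] = eeffee$
  rot[1] = effee$e
  rot[2] = ffee$ee
  rot[3] = fee$eef
  rot[4] = ee$eeff
  rot[5] = e$eeffe
  rot[6] = $eeffee
Sorted (with $ < everything):
  sorted[0] = $eeffee  (last char: 'e')
  sorted[1] = e$eeffe  (last char: 'e')
  sorted[2] = ee$eeff  (last char: 'f')
  sorted[3] = eeffee$  (last char: '$')
  sorted[4] = effee$e  (last char: 'e')
  sorted[5] = fee$eef  (last char: 'f')
  sorted[6] = ffee$ee  (last char: 'e')
Last column: eef$efe
Original string S is at sorted index 3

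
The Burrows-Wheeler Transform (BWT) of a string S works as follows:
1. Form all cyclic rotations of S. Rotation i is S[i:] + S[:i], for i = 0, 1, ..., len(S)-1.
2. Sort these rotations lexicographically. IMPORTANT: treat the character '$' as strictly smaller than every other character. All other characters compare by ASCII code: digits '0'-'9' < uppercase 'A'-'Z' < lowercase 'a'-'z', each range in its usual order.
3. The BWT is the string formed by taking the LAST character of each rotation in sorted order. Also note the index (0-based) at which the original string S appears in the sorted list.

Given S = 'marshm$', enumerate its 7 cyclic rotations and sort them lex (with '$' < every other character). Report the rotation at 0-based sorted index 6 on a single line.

All 7 rotations (rotation i = S[i:]+S[:i]):
  rot[0] = marshm$
  rot[1] = arshm$m
  rot[2] = rshm$ma
  rot[3] = shm$mar
  rot[4] = hm$mars
  rot[5] = m$marsh
  rot[6] = $marshm
Sorted (with $ < everything):
  sorted[0] = $marshm
  sorted[1] = arshm$m
  sorted[2] = hm$mars
  sorted[3] = m$marsh
  sorted[4] = marshm$
  sorted[5] = rshm$ma
  sorted[6] = shm$mar
sorted[6] = shm$mar

Answer: shm$mar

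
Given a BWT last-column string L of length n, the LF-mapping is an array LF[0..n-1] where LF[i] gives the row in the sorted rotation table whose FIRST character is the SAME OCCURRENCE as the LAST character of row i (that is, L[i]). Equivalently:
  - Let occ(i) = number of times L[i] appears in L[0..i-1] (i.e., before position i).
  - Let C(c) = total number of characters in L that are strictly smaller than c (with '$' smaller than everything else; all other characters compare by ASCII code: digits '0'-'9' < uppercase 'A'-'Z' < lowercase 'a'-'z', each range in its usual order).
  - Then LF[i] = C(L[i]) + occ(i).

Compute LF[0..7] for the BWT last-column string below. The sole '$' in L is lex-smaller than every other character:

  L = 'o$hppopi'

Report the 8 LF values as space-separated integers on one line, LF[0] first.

Answer: 3 0 1 5 6 4 7 2

Derivation:
Char counts: '$':1, 'h':1, 'i':1, 'o':2, 'p':3
C (first-col start): C('$')=0, C('h')=1, C('i')=2, C('o')=3, C('p')=5
L[0]='o': occ=0, LF[0]=C('o')+0=3+0=3
L[1]='$': occ=0, LF[1]=C('$')+0=0+0=0
L[2]='h': occ=0, LF[2]=C('h')+0=1+0=1
L[3]='p': occ=0, LF[3]=C('p')+0=5+0=5
L[4]='p': occ=1, LF[4]=C('p')+1=5+1=6
L[5]='o': occ=1, LF[5]=C('o')+1=3+1=4
L[6]='p': occ=2, LF[6]=C('p')+2=5+2=7
L[7]='i': occ=0, LF[7]=C('i')+0=2+0=2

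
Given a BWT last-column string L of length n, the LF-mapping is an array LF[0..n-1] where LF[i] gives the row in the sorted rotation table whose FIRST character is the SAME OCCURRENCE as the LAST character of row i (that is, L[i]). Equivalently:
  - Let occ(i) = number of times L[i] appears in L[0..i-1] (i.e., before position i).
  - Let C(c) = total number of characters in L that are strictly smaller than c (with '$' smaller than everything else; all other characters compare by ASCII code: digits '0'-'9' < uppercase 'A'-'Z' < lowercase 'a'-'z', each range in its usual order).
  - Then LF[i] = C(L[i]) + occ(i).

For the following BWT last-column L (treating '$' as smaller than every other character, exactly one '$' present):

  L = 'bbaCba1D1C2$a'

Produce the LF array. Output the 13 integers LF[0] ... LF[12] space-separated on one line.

Answer: 10 11 7 4 12 8 1 6 2 5 3 0 9

Derivation:
Char counts: '$':1, '1':2, '2':1, 'C':2, 'D':1, 'a':3, 'b':3
C (first-col start): C('$')=0, C('1')=1, C('2')=3, C('C')=4, C('D')=6, C('a')=7, C('b')=10
L[0]='b': occ=0, LF[0]=C('b')+0=10+0=10
L[1]='b': occ=1, LF[1]=C('b')+1=10+1=11
L[2]='a': occ=0, LF[2]=C('a')+0=7+0=7
L[3]='C': occ=0, LF[3]=C('C')+0=4+0=4
L[4]='b': occ=2, LF[4]=C('b')+2=10+2=12
L[5]='a': occ=1, LF[5]=C('a')+1=7+1=8
L[6]='1': occ=0, LF[6]=C('1')+0=1+0=1
L[7]='D': occ=0, LF[7]=C('D')+0=6+0=6
L[8]='1': occ=1, LF[8]=C('1')+1=1+1=2
L[9]='C': occ=1, LF[9]=C('C')+1=4+1=5
L[10]='2': occ=0, LF[10]=C('2')+0=3+0=3
L[11]='$': occ=0, LF[11]=C('$')+0=0+0=0
L[12]='a': occ=2, LF[12]=C('a')+2=7+2=9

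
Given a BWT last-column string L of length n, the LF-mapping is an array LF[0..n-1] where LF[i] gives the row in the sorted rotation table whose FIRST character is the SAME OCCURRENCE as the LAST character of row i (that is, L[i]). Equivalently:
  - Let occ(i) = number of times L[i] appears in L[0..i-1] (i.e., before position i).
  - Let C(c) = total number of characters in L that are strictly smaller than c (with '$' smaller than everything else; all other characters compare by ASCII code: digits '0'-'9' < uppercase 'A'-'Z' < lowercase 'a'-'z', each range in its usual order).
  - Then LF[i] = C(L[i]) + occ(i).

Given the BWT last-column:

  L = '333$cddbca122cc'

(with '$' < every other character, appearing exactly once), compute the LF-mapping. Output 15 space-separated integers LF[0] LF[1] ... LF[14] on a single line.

Answer: 4 5 6 0 9 13 14 8 10 7 1 2 3 11 12

Derivation:
Char counts: '$':1, '1':1, '2':2, '3':3, 'a':1, 'b':1, 'c':4, 'd':2
C (first-col start): C('$')=0, C('1')=1, C('2')=2, C('3')=4, C('a')=7, C('b')=8, C('c')=9, C('d')=13
L[0]='3': occ=0, LF[0]=C('3')+0=4+0=4
L[1]='3': occ=1, LF[1]=C('3')+1=4+1=5
L[2]='3': occ=2, LF[2]=C('3')+2=4+2=6
L[3]='$': occ=0, LF[3]=C('$')+0=0+0=0
L[4]='c': occ=0, LF[4]=C('c')+0=9+0=9
L[5]='d': occ=0, LF[5]=C('d')+0=13+0=13
L[6]='d': occ=1, LF[6]=C('d')+1=13+1=14
L[7]='b': occ=0, LF[7]=C('b')+0=8+0=8
L[8]='c': occ=1, LF[8]=C('c')+1=9+1=10
L[9]='a': occ=0, LF[9]=C('a')+0=7+0=7
L[10]='1': occ=0, LF[10]=C('1')+0=1+0=1
L[11]='2': occ=0, LF[11]=C('2')+0=2+0=2
L[12]='2': occ=1, LF[12]=C('2')+1=2+1=3
L[13]='c': occ=2, LF[13]=C('c')+2=9+2=11
L[14]='c': occ=3, LF[14]=C('c')+3=9+3=12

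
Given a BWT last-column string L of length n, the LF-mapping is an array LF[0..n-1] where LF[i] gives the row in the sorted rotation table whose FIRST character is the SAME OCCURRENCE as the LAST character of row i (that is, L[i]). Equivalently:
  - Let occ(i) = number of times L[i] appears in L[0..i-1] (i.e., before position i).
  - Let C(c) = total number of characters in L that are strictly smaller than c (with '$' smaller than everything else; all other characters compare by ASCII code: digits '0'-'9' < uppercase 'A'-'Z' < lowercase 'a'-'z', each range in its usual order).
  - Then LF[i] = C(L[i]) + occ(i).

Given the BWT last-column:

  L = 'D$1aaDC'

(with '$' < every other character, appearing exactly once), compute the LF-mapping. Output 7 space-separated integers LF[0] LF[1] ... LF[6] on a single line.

Answer: 3 0 1 5 6 4 2

Derivation:
Char counts: '$':1, '1':1, 'C':1, 'D':2, 'a':2
C (first-col start): C('$')=0, C('1')=1, C('C')=2, C('D')=3, C('a')=5
L[0]='D': occ=0, LF[0]=C('D')+0=3+0=3
L[1]='$': occ=0, LF[1]=C('$')+0=0+0=0
L[2]='1': occ=0, LF[2]=C('1')+0=1+0=1
L[3]='a': occ=0, LF[3]=C('a')+0=5+0=5
L[4]='a': occ=1, LF[4]=C('a')+1=5+1=6
L[5]='D': occ=1, LF[5]=C('D')+1=3+1=4
L[6]='C': occ=0, LF[6]=C('C')+0=2+0=2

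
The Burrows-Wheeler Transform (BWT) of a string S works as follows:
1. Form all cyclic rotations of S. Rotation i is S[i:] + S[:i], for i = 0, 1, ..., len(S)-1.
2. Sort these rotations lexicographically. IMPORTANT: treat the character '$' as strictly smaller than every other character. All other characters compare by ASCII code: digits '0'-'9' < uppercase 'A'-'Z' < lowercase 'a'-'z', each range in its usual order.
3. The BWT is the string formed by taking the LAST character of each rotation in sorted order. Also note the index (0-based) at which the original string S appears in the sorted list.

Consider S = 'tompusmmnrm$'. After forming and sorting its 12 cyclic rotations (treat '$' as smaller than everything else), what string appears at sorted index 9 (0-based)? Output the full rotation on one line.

Answer: smmnrm$tompu

Derivation:
All 12 rotations (rotation i = S[i:]+S[:i]):
  rot[0] = tompusmmnrm$
  rot[1] = ompusmmnrm$t
  rot[2] = mpusmmnrm$to
  rot[3] = pusmmnrm$tom
  rot[4] = usmmnrm$tomp
  rot[5] = smmnrm$tompu
  rot[6] = mmnrm$tompus
  rot[7] = mnrm$tompusm
  rot[8] = nrm$tompusmm
  rot[9] = rm$tompusmmn
  rot[10] = m$tompusmmnr
  rot[11] = $tompusmmnrm
Sorted (with $ < everything):
  sorted[0] = $tompusmmnrm
  sorted[1] = m$tompusmmnr
  sorted[2] = mmnrm$tompus
  sorted[3] = mnrm$tompusm
  sorted[4] = mpusmmnrm$to
  sorted[5] = nrm$tompusmm
  sorted[6] = ompusmmnrm$t
  sorted[7] = pusmmnrm$tom
  sorted[8] = rm$tompusmmn
  sorted[9] = smmnrm$tompu
  sorted[10] = tompusmmnrm$
  sorted[11] = usmmnrm$tomp
sorted[9] = smmnrm$tompu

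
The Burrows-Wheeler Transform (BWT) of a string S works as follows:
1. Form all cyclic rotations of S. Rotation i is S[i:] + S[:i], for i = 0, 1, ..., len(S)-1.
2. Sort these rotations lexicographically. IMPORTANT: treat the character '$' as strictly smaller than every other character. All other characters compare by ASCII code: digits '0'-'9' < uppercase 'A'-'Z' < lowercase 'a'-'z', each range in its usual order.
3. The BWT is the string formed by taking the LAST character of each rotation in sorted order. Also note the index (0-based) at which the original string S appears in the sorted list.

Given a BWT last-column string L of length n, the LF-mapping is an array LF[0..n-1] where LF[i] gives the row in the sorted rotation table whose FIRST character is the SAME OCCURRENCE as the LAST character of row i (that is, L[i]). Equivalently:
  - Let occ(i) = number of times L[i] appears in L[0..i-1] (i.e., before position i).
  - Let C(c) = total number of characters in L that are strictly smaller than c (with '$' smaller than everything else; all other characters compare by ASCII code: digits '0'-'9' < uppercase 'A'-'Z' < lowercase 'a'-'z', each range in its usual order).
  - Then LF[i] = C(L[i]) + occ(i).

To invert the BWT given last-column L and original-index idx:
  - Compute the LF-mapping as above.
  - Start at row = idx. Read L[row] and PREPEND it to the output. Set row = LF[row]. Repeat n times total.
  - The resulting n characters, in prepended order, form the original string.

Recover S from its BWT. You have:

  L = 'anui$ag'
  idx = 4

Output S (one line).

LF mapping: 1 5 6 4 0 2 3
Walk LF starting at row 4, prepending L[row]:
  step 1: row=4, L[4]='$', prepend. Next row=LF[4]=0
  step 2: row=0, L[0]='a', prepend. Next row=LF[0]=1
  step 3: row=1, L[1]='n', prepend. Next row=LF[1]=5
  step 4: row=5, L[5]='a', prepend. Next row=LF[5]=2
  step 5: row=2, L[2]='u', prepend. Next row=LF[2]=6
  step 6: row=6, L[6]='g', prepend. Next row=LF[6]=3
  step 7: row=3, L[3]='i', prepend. Next row=LF[3]=4
Reversed output: iguana$

Answer: iguana$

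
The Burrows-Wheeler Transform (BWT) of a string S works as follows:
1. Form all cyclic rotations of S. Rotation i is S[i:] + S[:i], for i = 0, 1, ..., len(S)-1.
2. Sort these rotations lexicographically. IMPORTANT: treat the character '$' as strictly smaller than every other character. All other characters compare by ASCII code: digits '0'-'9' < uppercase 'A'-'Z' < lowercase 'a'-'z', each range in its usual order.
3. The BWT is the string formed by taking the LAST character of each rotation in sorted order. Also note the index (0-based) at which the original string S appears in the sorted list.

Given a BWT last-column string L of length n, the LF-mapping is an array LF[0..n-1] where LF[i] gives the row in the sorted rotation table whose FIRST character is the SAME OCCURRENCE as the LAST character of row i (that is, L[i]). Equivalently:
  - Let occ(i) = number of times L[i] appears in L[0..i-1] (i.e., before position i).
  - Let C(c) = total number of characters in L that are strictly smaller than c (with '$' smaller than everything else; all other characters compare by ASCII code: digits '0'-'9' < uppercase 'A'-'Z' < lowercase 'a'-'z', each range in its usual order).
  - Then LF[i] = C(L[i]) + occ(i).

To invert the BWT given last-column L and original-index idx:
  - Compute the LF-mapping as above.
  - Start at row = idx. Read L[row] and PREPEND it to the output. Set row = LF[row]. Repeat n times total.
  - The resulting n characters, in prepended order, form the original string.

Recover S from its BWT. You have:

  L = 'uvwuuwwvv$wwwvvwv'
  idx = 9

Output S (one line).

LF mapping: 1 4 10 2 3 11 12 5 6 0 13 14 15 7 8 16 9
Walk LF starting at row 9, prepending L[row]:
  step 1: row=9, L[9]='$', prepend. Next row=LF[9]=0
  step 2: row=0, L[0]='u', prepend. Next row=LF[0]=1
  step 3: row=1, L[1]='v', prepend. Next row=LF[1]=4
  step 4: row=4, L[4]='u', prepend. Next row=LF[4]=3
  step 5: row=3, L[3]='u', prepend. Next row=LF[3]=2
  step 6: row=2, L[2]='w', prepend. Next row=LF[2]=10
  step 7: row=10, L[10]='w', prepend. Next row=LF[10]=13
  step 8: row=13, L[13]='v', prepend. Next row=LF[13]=7
  step 9: row=7, L[7]='v', prepend. Next row=LF[7]=5
  step 10: row=5, L[5]='w', prepend. Next row=LF[5]=11
  step 11: row=11, L[11]='w', prepend. Next row=LF[11]=14
  step 12: row=14, L[14]='v', prepend. Next row=LF[14]=8
  step 13: row=8, L[8]='v', prepend. Next row=LF[8]=6
  step 14: row=6, L[6]='w', prepend. Next row=LF[6]=12
  step 15: row=12, L[12]='w', prepend. Next row=LF[12]=15
  step 16: row=15, L[15]='w', prepend. Next row=LF[15]=16
  step 17: row=16, L[16]='v', prepend. Next row=LF[16]=9
Reversed output: vwwwvvwwvvwwuuvu$

Answer: vwwwvvwwvvwwuuvu$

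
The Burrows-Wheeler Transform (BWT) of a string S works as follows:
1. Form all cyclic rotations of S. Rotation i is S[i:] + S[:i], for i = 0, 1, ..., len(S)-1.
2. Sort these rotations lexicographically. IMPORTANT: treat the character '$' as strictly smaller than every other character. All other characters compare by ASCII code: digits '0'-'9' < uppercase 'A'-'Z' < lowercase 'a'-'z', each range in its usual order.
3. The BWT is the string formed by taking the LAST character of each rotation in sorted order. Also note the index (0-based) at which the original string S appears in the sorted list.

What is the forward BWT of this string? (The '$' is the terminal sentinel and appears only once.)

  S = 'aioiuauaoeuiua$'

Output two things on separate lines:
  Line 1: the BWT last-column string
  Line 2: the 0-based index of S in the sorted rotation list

All 15 rotations (rotation i = S[i:]+S[:i]):
  rot[0] = aioiuauaoeuiua$
  rot[1] = ioiuauaoeuiua$a
  rot[2] = oiuauaoeuiua$ai
  rot[3] = iuauaoeuiua$aio
  rot[4] = uauaoeuiua$aioi
  rot[5] = auaoeuiua$aioiu
  rot[6] = uaoeuiua$aioiua
  rot[7] = aoeuiua$aioiuau
  rot[8] = oeuiua$aioiuaua
  rot[9] = euiua$aioiuauao
  rot[10] = uiua$aioiuauaoe
  rot[11] = iua$aioiuauaoeu
  rot[12] = ua$aioiuauaoeui
  rot[13] = a$aioiuauaoeuiu
  rot[14] = $aioiuauaoeuiua
Sorted (with $ < everything):
  sorted[0] = $aioiuauaoeuiua  (last char: 'a')
  sorted[1] = a$aioiuauaoeuiu  (last char: 'u')
  sorted[2] = aioiuauaoeuiua$  (last char: '$')
  sorted[3] = aoeuiua$aioiuau  (last char: 'u')
  sorted[4] = auaoeuiua$aioiu  (last char: 'u')
  sorted[5] = euiua$aioiuauao  (last char: 'o')
  sorted[6] = ioiuauaoeuiua$a  (last char: 'a')
  sorted[7] = iua$aioiuauaoeu  (last char: 'u')
  sorted[8] = iuauaoeuiua$aio  (last char: 'o')
  sorted[9] = oeuiua$aioiuaua  (last char: 'a')
  sorted[10] = oiuauaoeuiua$ai  (last char: 'i')
  sorted[11] = ua$aioiuauaoeui  (last char: 'i')
  sorted[12] = uaoeuiua$aioiua  (last char: 'a')
  sorted[13] = uauaoeuiua$aioi  (last char: 'i')
  sorted[14] = uiua$aioiuauaoe  (last char: 'e')
Last column: au$uuoauoaiiaie
Original string S is at sorted index 2

Answer: au$uuoauoaiiaie
2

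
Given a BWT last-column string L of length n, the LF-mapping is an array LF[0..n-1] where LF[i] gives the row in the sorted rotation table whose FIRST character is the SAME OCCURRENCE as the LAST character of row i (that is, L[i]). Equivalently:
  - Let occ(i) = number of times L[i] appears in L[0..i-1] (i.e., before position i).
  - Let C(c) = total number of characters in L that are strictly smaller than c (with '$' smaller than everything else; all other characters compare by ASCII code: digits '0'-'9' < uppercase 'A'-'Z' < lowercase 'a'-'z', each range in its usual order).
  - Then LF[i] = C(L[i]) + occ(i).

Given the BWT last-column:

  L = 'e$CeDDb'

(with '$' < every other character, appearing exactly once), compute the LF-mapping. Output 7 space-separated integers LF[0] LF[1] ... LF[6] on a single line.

Answer: 5 0 1 6 2 3 4

Derivation:
Char counts: '$':1, 'C':1, 'D':2, 'b':1, 'e':2
C (first-col start): C('$')=0, C('C')=1, C('D')=2, C('b')=4, C('e')=5
L[0]='e': occ=0, LF[0]=C('e')+0=5+0=5
L[1]='$': occ=0, LF[1]=C('$')+0=0+0=0
L[2]='C': occ=0, LF[2]=C('C')+0=1+0=1
L[3]='e': occ=1, LF[3]=C('e')+1=5+1=6
L[4]='D': occ=0, LF[4]=C('D')+0=2+0=2
L[5]='D': occ=1, LF[5]=C('D')+1=2+1=3
L[6]='b': occ=0, LF[6]=C('b')+0=4+0=4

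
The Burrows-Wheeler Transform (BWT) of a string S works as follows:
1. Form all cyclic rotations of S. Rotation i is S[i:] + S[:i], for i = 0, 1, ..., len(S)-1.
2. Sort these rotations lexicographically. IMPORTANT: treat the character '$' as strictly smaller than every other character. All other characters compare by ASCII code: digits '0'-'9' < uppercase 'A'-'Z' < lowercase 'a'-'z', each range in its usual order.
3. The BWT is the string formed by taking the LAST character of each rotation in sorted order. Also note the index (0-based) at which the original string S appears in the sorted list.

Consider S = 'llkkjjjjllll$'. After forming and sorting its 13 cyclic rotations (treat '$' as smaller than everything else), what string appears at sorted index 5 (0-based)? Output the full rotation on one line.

All 13 rotations (rotation i = S[i:]+S[:i]):
  rot[0] = llkkjjjjllll$
  rot[1] = lkkjjjjllll$l
  rot[2] = kkjjjjllll$ll
  rot[3] = kjjjjllll$llk
  rot[4] = jjjjllll$llkk
  rot[5] = jjjllll$llkkj
  rot[6] = jjllll$llkkjj
  rot[7] = jllll$llkkjjj
  rot[8] = llll$llkkjjjj
  rot[9] = lll$llkkjjjjl
  rot[10] = ll$llkkjjjjll
  rot[11] = l$llkkjjjjlll
  rot[12] = $llkkjjjjllll
Sorted (with $ < everything):
  sorted[0] = $llkkjjjjllll
  sorted[1] = jjjjllll$llkk
  sorted[2] = jjjllll$llkkj
  sorted[3] = jjllll$llkkjj
  sorted[4] = jllll$llkkjjj
  sorted[5] = kjjjjllll$llk
  sorted[6] = kkjjjjllll$ll
  sorted[7] = l$llkkjjjjlll
  sorted[8] = lkkjjjjllll$l
  sorted[9] = ll$llkkjjjjll
  sorted[10] = llkkjjjjllll$
  sorted[11] = lll$llkkjjjjl
  sorted[12] = llll$llkkjjjj
sorted[5] = kjjjjllll$llk

Answer: kjjjjllll$llk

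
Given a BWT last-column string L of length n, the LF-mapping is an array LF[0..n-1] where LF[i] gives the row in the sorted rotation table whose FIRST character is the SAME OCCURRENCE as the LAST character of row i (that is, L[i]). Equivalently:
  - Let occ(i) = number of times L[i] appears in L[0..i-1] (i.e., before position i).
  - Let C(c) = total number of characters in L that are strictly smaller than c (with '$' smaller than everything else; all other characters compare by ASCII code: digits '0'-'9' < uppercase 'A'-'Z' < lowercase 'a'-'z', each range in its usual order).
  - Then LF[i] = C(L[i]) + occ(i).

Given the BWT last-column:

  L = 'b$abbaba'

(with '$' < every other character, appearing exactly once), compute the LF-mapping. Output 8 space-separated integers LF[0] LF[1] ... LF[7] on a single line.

Answer: 4 0 1 5 6 2 7 3

Derivation:
Char counts: '$':1, 'a':3, 'b':4
C (first-col start): C('$')=0, C('a')=1, C('b')=4
L[0]='b': occ=0, LF[0]=C('b')+0=4+0=4
L[1]='$': occ=0, LF[1]=C('$')+0=0+0=0
L[2]='a': occ=0, LF[2]=C('a')+0=1+0=1
L[3]='b': occ=1, LF[3]=C('b')+1=4+1=5
L[4]='b': occ=2, LF[4]=C('b')+2=4+2=6
L[5]='a': occ=1, LF[5]=C('a')+1=1+1=2
L[6]='b': occ=3, LF[6]=C('b')+3=4+3=7
L[7]='a': occ=2, LF[7]=C('a')+2=1+2=3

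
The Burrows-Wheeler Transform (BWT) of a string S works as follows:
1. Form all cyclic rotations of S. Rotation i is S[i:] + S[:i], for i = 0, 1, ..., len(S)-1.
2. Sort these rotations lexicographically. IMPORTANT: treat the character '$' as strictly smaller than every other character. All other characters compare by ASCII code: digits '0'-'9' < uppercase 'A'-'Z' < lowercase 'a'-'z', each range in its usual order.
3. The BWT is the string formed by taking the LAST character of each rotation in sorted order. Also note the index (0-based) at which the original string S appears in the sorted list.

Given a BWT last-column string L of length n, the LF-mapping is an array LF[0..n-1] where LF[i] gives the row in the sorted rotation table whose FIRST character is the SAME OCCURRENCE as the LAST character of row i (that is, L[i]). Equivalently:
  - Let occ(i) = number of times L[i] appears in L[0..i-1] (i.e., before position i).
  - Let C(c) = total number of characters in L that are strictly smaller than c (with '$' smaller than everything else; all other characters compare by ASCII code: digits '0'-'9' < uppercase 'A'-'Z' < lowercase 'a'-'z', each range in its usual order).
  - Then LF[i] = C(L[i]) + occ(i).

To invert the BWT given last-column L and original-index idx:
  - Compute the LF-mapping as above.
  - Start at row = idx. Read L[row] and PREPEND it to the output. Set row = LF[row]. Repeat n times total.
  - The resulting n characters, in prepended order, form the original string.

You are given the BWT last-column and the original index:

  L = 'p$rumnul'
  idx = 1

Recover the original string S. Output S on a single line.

Answer: luunrmp$

Derivation:
LF mapping: 4 0 5 6 2 3 7 1
Walk LF starting at row 1, prepending L[row]:
  step 1: row=1, L[1]='$', prepend. Next row=LF[1]=0
  step 2: row=0, L[0]='p', prepend. Next row=LF[0]=4
  step 3: row=4, L[4]='m', prepend. Next row=LF[4]=2
  step 4: row=2, L[2]='r', prepend. Next row=LF[2]=5
  step 5: row=5, L[5]='n', prepend. Next row=LF[5]=3
  step 6: row=3, L[3]='u', prepend. Next row=LF[3]=6
  step 7: row=6, L[6]='u', prepend. Next row=LF[6]=7
  step 8: row=7, L[7]='l', prepend. Next row=LF[7]=1
Reversed output: luunrmp$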